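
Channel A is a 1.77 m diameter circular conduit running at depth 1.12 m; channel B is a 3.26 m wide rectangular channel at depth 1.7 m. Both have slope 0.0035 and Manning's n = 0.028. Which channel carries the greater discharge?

channel B

Channel A: For a circular section of diameter D = 1.77 m at depth y = 1.12 m, the central angle is θ = 2 arccos(1 − 2y/D) = 3.679 rad. Then A = (D²/8)(θ − sin θ) = 1.641 m² and P = Dθ/2 = 3.256 m. Hydraulic radius R = A/P = 1.641/3.256 = 0.5041 m. Q_A = (1/0.028)·1.641·0.5041^(2/3)·√0.0035 = 2.196 m³/s.
Channel B: Flow area A = b·y = 3.26 × 1.7 = 5.542 m². Wetted perimeter P = b + 2y = 3.26 + 2×1.7 = 6.66 m. Hydraulic radius R = A/P = 5.542/6.66 = 0.8321 m. Q_B = (1/0.028)·5.542·0.8321^(2/3)·√0.0035 = 10.36 m³/s.
Q_A = 2.196 m³/s vs Q_B = 10.36 m³/s, so channel B carries more.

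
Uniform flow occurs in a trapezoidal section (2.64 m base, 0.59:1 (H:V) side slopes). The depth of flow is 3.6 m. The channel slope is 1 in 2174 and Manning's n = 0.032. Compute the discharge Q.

With bottom width b = 2.64 m and side slope z = 0.59: A = (b + zy)y = (2.64 + 0.59×3.6)×3.6 = 17.15 m²; P = b + 2y√(1+z²) = 2.64 + 2×3.6×1.161 = 11 m.
Hydraulic radius R = A/P = 17.15/11 = 1.559 m.
Manning's equation: Q = (1/n) A R^(2/3) S^(1/2) = (1/0.032) × 17.15 × 1.559^(2/3) × 0.00046^(1/2) = 15.5 m³/s.

Q = 15.5 m³/s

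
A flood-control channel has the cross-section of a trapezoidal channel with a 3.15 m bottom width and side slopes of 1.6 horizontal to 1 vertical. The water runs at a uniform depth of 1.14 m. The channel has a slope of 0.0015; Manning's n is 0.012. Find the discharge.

With bottom width b = 3.15 m and side slope z = 1.6: A = (b + zy)y = (3.15 + 1.6×1.14)×1.14 = 5.67 m²; P = b + 2y√(1+z²) = 3.15 + 2×1.14×1.887 = 7.452 m.
Hydraulic radius R = A/P = 5.67/7.452 = 0.7609 m.
Manning's equation: Q = (1/n) A R^(2/3) S^(1/2) = (1/0.012) × 5.67 × 0.7609^(2/3) × 0.0015^(1/2) = 15.3 m³/s.

Q = 15.3 m³/s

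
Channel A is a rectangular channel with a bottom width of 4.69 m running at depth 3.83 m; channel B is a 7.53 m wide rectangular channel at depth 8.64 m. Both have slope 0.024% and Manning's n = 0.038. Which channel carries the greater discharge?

channel B

Channel A: Flow area A = b·y = 4.69 × 3.83 = 17.96 m². Wetted perimeter P = b + 2y = 4.69 + 2×3.83 = 12.35 m. Hydraulic radius R = A/P = 17.96/12.35 = 1.454 m. Q_A = (1/0.038)·17.96·1.454^(2/3)·√0.00024 = 9.401 m³/s.
Channel B: Flow area A = b·y = 7.53 × 8.64 = 65.06 m². Wetted perimeter P = b + 2y = 7.53 + 2×8.64 = 24.81 m. Hydraulic radius R = A/P = 65.06/24.81 = 2.622 m. Q_B = (1/0.038)·65.06·2.622^(2/3)·√0.00024 = 50.44 m³/s.
Q_A = 9.401 m³/s vs Q_B = 50.44 m³/s, so channel B carries more.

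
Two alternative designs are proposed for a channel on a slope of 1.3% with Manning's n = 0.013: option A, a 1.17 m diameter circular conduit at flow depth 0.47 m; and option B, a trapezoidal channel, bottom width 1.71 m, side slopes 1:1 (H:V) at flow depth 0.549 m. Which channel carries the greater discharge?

channel B

Channel A: For a circular section of diameter D = 1.17 m at depth y = 0.47 m, the central angle is θ = 2 arccos(1 − 2y/D) = 2.746 rad. Then A = (D²/8)(θ − sin θ) = 0.4039 m² and P = Dθ/2 = 1.606 m. Hydraulic radius R = A/P = 0.4039/1.606 = 0.2514 m. Q_A = (1/0.013)·0.4039·0.2514^(2/3)·√0.013 = 1.411 m³/s.
Channel B: With bottom width b = 1.71 m and side slope z = 1: A = (b + zy)y = (1.71 + 1×0.549)×0.549 = 1.24 m²; P = b + 2y√(1+z²) = 1.71 + 2×0.549×1.414 = 3.263 m. Hydraulic radius R = A/P = 1.24/3.263 = 0.3801 m. Q_B = (1/0.013)·1.24·0.3801^(2/3)·√0.013 = 5.708 m³/s.
Q_A = 1.411 m³/s vs Q_B = 5.708 m³/s, so channel B carries more.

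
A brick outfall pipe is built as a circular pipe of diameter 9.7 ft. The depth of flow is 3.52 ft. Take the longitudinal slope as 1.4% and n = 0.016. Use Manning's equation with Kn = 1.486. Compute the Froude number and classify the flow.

supercritical

For a circular section of diameter D = 9.7 ft at depth y = 3.52 ft, the central angle is θ = 2 arccos(1 − 2y/D) = 2.586 rad. Then A = (D²/8)(θ − sin θ) = 24.21 ft² and P = Dθ/2 = 12.54 ft.
Hydraulic radius R = A/P = 24.21/12.54 = 1.93 ft.
V = (1.486/n) R^(2/3) √S = (1.486/0.016) × 1.93^(2/3) × √0.014 = 17.04 ft/s. Hydraulic depth D_h = A/T = 24.21/9.328 = 2.596 ft.
Froude number Fr = V/√(g·D_h) = 17.04/√(32.2×2.596) = 1.86, which is greater than 1, so the flow is supercritical.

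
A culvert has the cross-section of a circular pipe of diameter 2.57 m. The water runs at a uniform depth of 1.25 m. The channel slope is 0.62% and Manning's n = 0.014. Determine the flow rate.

Q = 10.4 m³/s

For a circular section of diameter D = 2.57 m at depth y = 1.25 m, the central angle is θ = 2 arccos(1 − 2y/D) = 3.087 rad. Then A = (D²/8)(θ − sin θ) = 2.504 m² and P = Dθ/2 = 3.967 m.
Hydraulic radius R = A/P = 2.504/3.967 = 0.6312 m.
Manning's equation: Q = (1/n) A R^(2/3) S^(1/2) = (1/0.014) × 2.504 × 0.6312^(2/3) × 0.0062^(1/2) = 10.4 m³/s.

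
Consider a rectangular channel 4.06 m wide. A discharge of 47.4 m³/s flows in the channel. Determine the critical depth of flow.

y_c = 2.4 m

For a rectangular channel, critical depth y_c = (q²/g)^(1/3) where q = Q/b = 47.4/4.06 = 11.67 m²/s.
So y_c = (11.67²/9.81)^(1/3) = 2.4 m.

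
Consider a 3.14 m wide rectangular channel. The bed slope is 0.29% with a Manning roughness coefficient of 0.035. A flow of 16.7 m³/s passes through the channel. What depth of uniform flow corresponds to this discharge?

Manning's equation rearranged: A R^(2/3) = nQ / (1·√S) = 0.035 × 16.7 / (√0.0029) = 10.85.
Try y = 3.69 m: A R^(2/3) = 12.36 — too large.
Try y = 2.95 m: A R^(2/3) = 9.415 — too small.
Try y = 3.31 m: A R^(2/3) = 10.84 — matches.

y_n = 3.31 m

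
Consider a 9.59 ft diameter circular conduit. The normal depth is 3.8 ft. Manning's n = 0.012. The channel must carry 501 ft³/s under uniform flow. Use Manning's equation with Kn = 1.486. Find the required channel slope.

For a circular section of diameter D = 9.59 ft at depth y = 3.8 ft, the central angle is θ = 2 arccos(1 − 2y/D) = 2.724 rad. Then A = (D²/8)(θ − sin θ) = 26.64 ft² and P = Dθ/2 = 13.06 ft.
Hydraulic radius R = A/P = 26.64/13.06 = 2.04 ft.
From Manning's equation, S = [nQ / (1.486 A R^(2/3))]² = [0.012 × 501 / (1.486 × 26.64 × 2.04^(2/3))]² = 0.00891.

S = 0.00891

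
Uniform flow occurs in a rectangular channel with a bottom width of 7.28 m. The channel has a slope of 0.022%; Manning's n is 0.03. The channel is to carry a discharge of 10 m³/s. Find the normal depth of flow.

y_n = 2.24 m

Manning's equation rearranged: A R^(2/3) = nQ / (1·√S) = 0.03 × 10 / (√0.00022) = 20.23.
At y = 2.42 m: A R^(2/3) = 22.61 — over.
At y = 2.24 m: A R^(2/3) = 20.28 — matches.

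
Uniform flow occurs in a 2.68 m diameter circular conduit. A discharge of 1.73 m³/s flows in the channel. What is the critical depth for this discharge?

At critical depth, Q² T / (g A³) = 1, i.e. A³/T = Q²/g = 1.73²/9.81 = 0.3051.
Trying y = 0.652 m: A³/T = 0.5197 — over.
Trying y = 0.569 m: A³/T = 0.3053 — ≈ 0.3051.

y_c = 0.569 m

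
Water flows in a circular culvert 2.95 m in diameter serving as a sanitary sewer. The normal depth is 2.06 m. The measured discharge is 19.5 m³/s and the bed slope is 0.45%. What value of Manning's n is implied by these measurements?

For a circular section of diameter D = 2.95 m at depth y = 2.06 m, the central angle is θ = 2 arccos(1 − 2y/D) = 3.957 rad. Then A = (D²/8)(θ − sin θ) = 5.097 m² and P = Dθ/2 = 5.837 m.
Hydraulic radius R = A/P = 5.097/5.837 = 0.8732 m.
Rearranging Manning's equation: n = (1/Q) A R^(2/3) S^(1/2) = (1/19.5) × 5.097 × 0.8732^(2/3) × √0.0045 = 0.016.

n = 0.016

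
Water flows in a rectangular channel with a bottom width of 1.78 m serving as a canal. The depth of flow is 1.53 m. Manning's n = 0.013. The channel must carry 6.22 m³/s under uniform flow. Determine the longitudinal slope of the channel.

Flow area A = b·y = 1.78 × 1.53 = 2.723 m². Wetted perimeter P = b + 2y = 1.78 + 2×1.53 = 4.84 m.
Hydraulic radius R = A/P = 2.723/4.84 = 0.5627 m.
From Manning's equation, S = [nQ / (1 A R^(2/3))]² = [0.013 × 6.22 / (1 × 2.723 × 0.5627^(2/3))]² = 0.0019.

S = 0.0019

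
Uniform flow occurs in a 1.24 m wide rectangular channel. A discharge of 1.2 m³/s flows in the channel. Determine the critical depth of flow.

y_c = 0.457 m

For a rectangular channel, critical depth y_c = (q²/g)^(1/3) where q = Q/b = 1.2/1.24 = 0.9677 m²/s.
So y_c = (0.9677²/9.81)^(1/3) = 0.457 m.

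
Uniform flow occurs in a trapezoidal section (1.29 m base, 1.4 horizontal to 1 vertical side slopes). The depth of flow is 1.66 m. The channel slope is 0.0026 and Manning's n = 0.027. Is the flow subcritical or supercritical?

subcritical

With bottom width b = 1.29 m and side slope z = 1.4: A = (b + zy)y = (1.29 + 1.4×1.66)×1.66 = 5.999 m²; P = b + 2y√(1+z²) = 1.29 + 2×1.66×1.72 = 7.002 m.
Hydraulic radius R = A/P = 5.999/7.002 = 0.8568 m.
V = (1/n) R^(2/3) √S = (1/0.027) × 0.8568^(2/3) × √0.0026 = 1.704 m/s. Hydraulic depth D_h = A/T = 5.999/5.938 = 1.01 m.
Froude number Fr = V/√(g·D_h) = 1.704/√(9.81×1.01) = 0.541, which is less than 1, so the flow is subcritical.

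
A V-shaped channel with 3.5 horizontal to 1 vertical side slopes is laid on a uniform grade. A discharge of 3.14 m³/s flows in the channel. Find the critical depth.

At critical depth, Q² T / (g A³) = 1, i.e. A³/T = Q²/g = 3.14²/9.81 = 1.005.
At y = 0.865 m: A³/T = 2.966 — too large.
At y = 0.483 m: A³/T = 0.161 — too small.
At y = 0.697 m: A³/T = 1.008 — close enough.

y_c = 0.697 m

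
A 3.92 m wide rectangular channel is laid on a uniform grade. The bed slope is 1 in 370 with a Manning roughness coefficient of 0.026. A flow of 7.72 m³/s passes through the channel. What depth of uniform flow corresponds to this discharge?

y_n = 1.2 m

Manning's equation rearranged: A R^(2/3) = nQ / (1·√S) = 0.026 × 7.72 / (√0.002703) = 3.861.
Trying y = 1.5 m: A R^(2/3) = 5.275 — high.
Trying y = 0.958 m: A R^(2/3) = 2.799 — low.
Trying y = 1.2 m: A R^(2/3) = 3.863 — ≈ 3.861.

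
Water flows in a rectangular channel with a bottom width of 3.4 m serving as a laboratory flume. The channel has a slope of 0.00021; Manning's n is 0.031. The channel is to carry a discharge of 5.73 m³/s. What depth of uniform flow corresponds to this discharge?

y_n = 3.33 m

Manning's equation rearranged: A R^(2/3) = nQ / (1·√S) = 0.031 × 5.73 / (√0.00021) = 12.26.
Try y = 3.76 m: A R^(2/3) = 14.2 — over.
Try y = 3.33 m: A R^(2/3) = 12.25 — ≈ 12.26.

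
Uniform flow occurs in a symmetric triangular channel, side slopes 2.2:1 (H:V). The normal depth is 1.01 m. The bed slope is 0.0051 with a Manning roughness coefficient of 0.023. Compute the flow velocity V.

V = 1.85 m/s

For a triangular section with side slope z = 2.2: A = zy² = 2.2×1.01² = 2.244 m²; P = 2y√(1+z²) = 2×1.01×2.417 = 4.882 m.
Hydraulic radius R = A/P = 2.244/4.882 = 0.4597 m.
From Manning's equation, V = (1/n) R^(2/3) S^(1/2) = (1/0.023) × 0.4597^(2/3) × 0.0051^(1/2) = 1.85 m/s.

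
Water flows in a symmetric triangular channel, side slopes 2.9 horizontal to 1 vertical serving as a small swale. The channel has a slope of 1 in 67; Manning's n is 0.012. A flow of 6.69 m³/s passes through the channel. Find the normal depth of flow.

Manning's equation rearranged: A R^(2/3) = nQ / (1·√S) = 0.012 × 6.69 / (√0.01493) = 0.6571.
Trying y = 0.617 m: A R^(2/3) = 0.4855 — low.
Trying y = 0.782 m: A R^(2/3) = 0.9134 — high.
Trying y = 0.691 m: A R^(2/3) = 0.6567 — ≈ 0.6571.

y_n = 0.691 m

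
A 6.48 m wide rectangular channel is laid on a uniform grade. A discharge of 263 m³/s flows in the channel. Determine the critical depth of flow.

For a rectangular channel, critical depth y_c = (q²/g)^(1/3) where q = Q/b = 263/6.48 = 40.59 m²/s.
So y_c = (40.59²/9.81)^(1/3) = 5.52 m.

y_c = 5.52 m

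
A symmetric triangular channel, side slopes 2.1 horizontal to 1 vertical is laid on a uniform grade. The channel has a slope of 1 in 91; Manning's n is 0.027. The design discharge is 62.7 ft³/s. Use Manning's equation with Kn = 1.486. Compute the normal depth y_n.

y_n = 2.26 ft

Manning's equation rearranged: A R^(2/3) = nQ / (1.486·√S) = 0.027 × 62.7 / (1.486 × √0.01099) = 10.87.
Try y = 2.77 ft: A R^(2/3) = 18.7 — high.
Try y = 1.77 ft: A R^(2/3) = 5.665 — low.
Try y = 2.26 ft: A R^(2/3) = 10.87 — ≈ 10.87.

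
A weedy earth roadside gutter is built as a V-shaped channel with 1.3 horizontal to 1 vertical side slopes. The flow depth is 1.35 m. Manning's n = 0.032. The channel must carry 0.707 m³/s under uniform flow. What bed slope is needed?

For a triangular section with side slope z = 1.3: A = zy² = 1.3×1.35² = 2.369 m²; P = 2y√(1+z²) = 2×1.35×1.64 = 4.428 m.
Hydraulic radius R = A/P = 2.369/4.428 = 0.535 m.
From Manning's equation, S = [nQ / (1 A R^(2/3))]² = [0.032 × 0.707 / (1 × 2.369 × 0.535^(2/3))]² = 0.00021.

S = 0.00021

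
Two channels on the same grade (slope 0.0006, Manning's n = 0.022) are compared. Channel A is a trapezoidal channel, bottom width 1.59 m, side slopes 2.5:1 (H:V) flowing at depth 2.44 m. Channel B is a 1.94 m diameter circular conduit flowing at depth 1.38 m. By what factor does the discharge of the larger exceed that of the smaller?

Channel A: With bottom width b = 1.59 m and side slope z = 2.5: A = (b + zy)y = (1.59 + 2.5×2.44)×2.44 = 18.76 m²; P = b + 2y√(1+z²) = 1.59 + 2×2.44×2.693 = 14.73 m. Hydraulic radius R = A/P = 18.76/14.73 = 1.274 m. Q_A = (1/0.022)·18.76·1.274^(2/3)·√0.0006 = 24.55 m³/s.
Channel B: For a circular section of diameter D = 1.94 m at depth y = 1.38 m, the central angle is θ = 2 arccos(1 − 2y/D) = 4.014 rad. Then A = (D²/8)(θ − sin θ) = 2.249 m² and P = Dθ/2 = 3.894 m. Hydraulic radius R = A/P = 2.249/3.894 = 0.5776 m. Q_B = (1/0.022)·2.249·0.5776^(2/3)·√0.0006 = 1.737 m³/s.
The larger discharge is 24.55 m³/s and the smaller is 1.737 m³/s; the ratio is 14.1.

14.1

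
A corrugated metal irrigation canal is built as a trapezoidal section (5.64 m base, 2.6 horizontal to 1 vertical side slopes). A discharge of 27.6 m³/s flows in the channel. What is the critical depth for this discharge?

At critical depth, Q² T / (g A³) = 1, i.e. A³/T = Q²/g = 27.6²/9.81 = 77.65.
At y = 0.829 m: A³/T = 27.12 — low.
At y = 1.24 m: A³/T = 109.8 — high.
At y = 1.12 m: A³/T = 76.65 — matches.

y_c = 1.12 m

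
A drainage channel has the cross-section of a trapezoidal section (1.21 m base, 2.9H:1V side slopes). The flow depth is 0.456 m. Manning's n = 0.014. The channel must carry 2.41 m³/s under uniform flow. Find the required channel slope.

S = 0.00449

With bottom width b = 1.21 m and side slope z = 2.9: A = (b + zy)y = (1.21 + 2.9×0.456)×0.456 = 1.155 m²; P = b + 2y√(1+z²) = 1.21 + 2×0.456×3.068 = 4.008 m.
Hydraulic radius R = A/P = 1.155/4.008 = 0.2881 m.
From Manning's equation, S = [nQ / (1 A R^(2/3))]² = [0.014 × 2.41 / (1 × 1.155 × 0.2881^(2/3))]² = 0.00449.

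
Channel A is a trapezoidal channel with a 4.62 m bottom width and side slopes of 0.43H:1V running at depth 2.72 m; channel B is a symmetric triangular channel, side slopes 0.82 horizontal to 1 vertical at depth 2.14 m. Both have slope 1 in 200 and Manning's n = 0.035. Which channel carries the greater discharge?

Channel A: With bottom width b = 4.62 m and side slope z = 0.43: A = (b + zy)y = (4.62 + 0.43×2.72)×2.72 = 15.75 m²; P = b + 2y√(1+z²) = 4.62 + 2×2.72×1.089 = 10.54 m. Hydraulic radius R = A/P = 15.75/10.54 = 1.494 m. Q_A = (1/0.035)·15.75·1.494^(2/3)·√0.005 = 41.58 m³/s.
Channel B: For a triangular section with side slope z = 0.82: A = zy² = 0.82×2.14² = 3.755 m²; P = 2y√(1+z²) = 2×2.14×1.293 = 5.535 m. Hydraulic radius R = A/P = 3.755/5.535 = 0.6785 m. Q_B = (1/0.035)·3.755·0.6785^(2/3)·√0.005 = 5.858 m³/s.
Q_A = 41.58 m³/s vs Q_B = 5.858 m³/s, so channel A carries more.

channel A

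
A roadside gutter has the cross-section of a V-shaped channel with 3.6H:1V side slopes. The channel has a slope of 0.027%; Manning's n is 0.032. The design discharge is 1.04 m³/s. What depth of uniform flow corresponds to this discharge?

y_n = 0.967 m

Manning's equation rearranged: A R^(2/3) = nQ / (1·√S) = 0.032 × 1.04 / (√0.00027) = 2.025.
Trying y = 1.1 m: A R^(2/3) = 2.853 — too large.
Trying y = 0.967 m: A R^(2/3) = 2.023 — ≈ 2.025.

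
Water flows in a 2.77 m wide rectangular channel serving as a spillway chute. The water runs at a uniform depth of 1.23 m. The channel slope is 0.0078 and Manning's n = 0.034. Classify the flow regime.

subcritical

Flow area A = b·y = 2.77 × 1.23 = 3.407 m². Wetted perimeter P = b + 2y = 2.77 + 2×1.23 = 5.23 m.
Hydraulic radius R = A/P = 3.407/5.23 = 0.6515 m.
V = (1/n) R^(2/3) √S = (1/0.034) × 0.6515^(2/3) × √0.0078 = 1.952 m/s. Hydraulic depth D_h = A/T = 3.407/2.77 = 1.23 m.
Froude number Fr = V/√(g·D_h) = 1.952/√(9.81×1.23) = 0.562, which is less than 1, so the flow is subcritical.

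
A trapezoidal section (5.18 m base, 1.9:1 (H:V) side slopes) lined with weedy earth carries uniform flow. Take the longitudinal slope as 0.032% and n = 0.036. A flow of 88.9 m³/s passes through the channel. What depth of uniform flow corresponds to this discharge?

Manning's equation rearranged: A R^(2/3) = nQ / (1·√S) = 0.036 × 88.9 / (√0.00032) = 178.9.
At y = 6.84 m: A R^(2/3) = 291.9 — over.
At y = 4.44 m: A R^(2/3) = 111.2 — short.
At y = 5.51 m: A R^(2/3) = 178.9 — close enough.

y_n = 5.51 m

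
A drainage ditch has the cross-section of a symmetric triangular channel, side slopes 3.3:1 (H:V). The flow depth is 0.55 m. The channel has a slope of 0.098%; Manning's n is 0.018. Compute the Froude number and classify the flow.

subcritical

For a triangular section with side slope z = 3.3: A = zy² = 3.3×0.55² = 0.9983 m²; P = 2y√(1+z²) = 2×0.55×3.448 = 3.793 m.
Hydraulic radius R = A/P = 0.9983/3.793 = 0.2632 m.
V = (1/n) R^(2/3) √S = (1/0.018) × 0.2632^(2/3) × √0.00098 = 0.7142 m/s. Hydraulic depth D_h = A/T = 0.9983/3.63 = 0.275 m.
Froude number Fr = V/√(g·D_h) = 0.7142/√(9.81×0.275) = 0.435, which is less than 1, so the flow is subcritical.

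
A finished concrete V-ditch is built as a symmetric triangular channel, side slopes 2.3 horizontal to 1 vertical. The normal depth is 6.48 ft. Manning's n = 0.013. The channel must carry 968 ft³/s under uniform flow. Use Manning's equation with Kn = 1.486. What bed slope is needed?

For a triangular section with side slope z = 2.3: A = zy² = 2.3×6.48² = 96.58 ft²; P = 2y√(1+z²) = 2×6.48×2.508 = 32.5 ft.
Hydraulic radius R = A/P = 96.58/32.5 = 2.971 ft.
From Manning's equation, S = [nQ / (1.486 A R^(2/3))]² = [0.013 × 968 / (1.486 × 96.58 × 2.971^(2/3))]² = 0.0018.

S = 0.0018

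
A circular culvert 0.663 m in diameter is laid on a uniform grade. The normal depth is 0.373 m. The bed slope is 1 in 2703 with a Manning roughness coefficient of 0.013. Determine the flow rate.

Q = 0.0936 m³/s

For a circular section of diameter D = 0.663 m at depth y = 0.373 m, the central angle is θ = 2 arccos(1 − 2y/D) = 3.393 rad. Then A = (D²/8)(θ − sin θ) = 0.2001 m² and P = Dθ/2 = 1.125 m.
Hydraulic radius R = A/P = 0.2001/1.125 = 0.1779 m.
Manning's equation: Q = (1/n) A R^(2/3) S^(1/2) = (1/0.013) × 0.2001 × 0.1779^(2/3) × 0.00037^(1/2) = 0.0936 m³/s.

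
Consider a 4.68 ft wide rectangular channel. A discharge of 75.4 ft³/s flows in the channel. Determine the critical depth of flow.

For a rectangular channel, critical depth y_c = (q²/g)^(1/3) where q = Q/b = 75.4/4.68 = 16.11 ft²/s.
So y_c = (16.11²/32.2)^(1/3) = 2.01 ft.

y_c = 2.01 ft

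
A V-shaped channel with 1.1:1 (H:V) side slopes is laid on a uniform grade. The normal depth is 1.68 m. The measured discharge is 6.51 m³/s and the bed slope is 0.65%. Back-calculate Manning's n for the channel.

For a triangular section with side slope z = 1.1: A = zy² = 1.1×1.68² = 3.105 m²; P = 2y√(1+z²) = 2×1.68×1.487 = 4.995 m.
Hydraulic radius R = A/P = 3.105/4.995 = 0.6215 m.
Rearranging Manning's equation: n = (1/Q) A R^(2/3) S^(1/2) = (1/6.51) × 3.105 × 0.6215^(2/3) × √0.0065 = 0.028.

n = 0.028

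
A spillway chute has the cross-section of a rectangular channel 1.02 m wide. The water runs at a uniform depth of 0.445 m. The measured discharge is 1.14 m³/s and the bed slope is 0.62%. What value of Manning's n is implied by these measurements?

n = 0.012

Flow area A = b·y = 1.02 × 0.445 = 0.4539 m². Wetted perimeter P = b + 2y = 1.02 + 2×0.445 = 1.91 m.
Hydraulic radius R = A/P = 0.4539/1.91 = 0.2376 m.
Rearranging Manning's equation: n = (1/Q) A R^(2/3) S^(1/2) = (1/1.14) × 0.4539 × 0.2376^(2/3) × √0.0062 = 0.012.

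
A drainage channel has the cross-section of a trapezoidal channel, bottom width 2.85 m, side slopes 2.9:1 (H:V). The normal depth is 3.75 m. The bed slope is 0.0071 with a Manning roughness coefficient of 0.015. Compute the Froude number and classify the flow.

supercritical

With bottom width b = 2.85 m and side slope z = 2.9: A = (b + zy)y = (2.85 + 2.9×3.75)×3.75 = 51.47 m²; P = b + 2y√(1+z²) = 2.85 + 2×3.75×3.068 = 25.86 m.
Hydraulic radius R = A/P = 51.47/25.86 = 1.991 m.
V = (1/n) R^(2/3) √S = (1/0.015) × 1.991^(2/3) × √0.0071 = 8.889 m/s. Hydraulic depth D_h = A/T = 51.47/24.6 = 2.092 m.
Froude number Fr = V/√(g·D_h) = 8.889/√(9.81×2.092) = 1.96, which is greater than 1, so the flow is supercritical.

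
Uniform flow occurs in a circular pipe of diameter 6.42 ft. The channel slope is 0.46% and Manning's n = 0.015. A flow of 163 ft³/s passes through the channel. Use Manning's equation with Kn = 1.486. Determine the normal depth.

Manning's equation rearranged: A R^(2/3) = nQ / (1.486·√S) = 0.015 × 163 / (1.486 × √0.0046) = 24.26.
At y = 2.64 ft: A R^(2/3) = 15.73 — too small.
At y = 4.07 ft: A R^(2/3) = 32.38 — too large.
At y = 3.39 ft: A R^(2/3) = 24.31 — matches.

y_n = 3.39 ft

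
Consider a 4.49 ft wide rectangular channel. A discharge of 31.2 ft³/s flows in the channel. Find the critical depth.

y_c = 1.14 ft

For a rectangular channel, critical depth y_c = (q²/g)^(1/3) where q = Q/b = 31.2/4.49 = 6.949 ft²/s.
So y_c = (6.949²/32.2)^(1/3) = 1.14 ft.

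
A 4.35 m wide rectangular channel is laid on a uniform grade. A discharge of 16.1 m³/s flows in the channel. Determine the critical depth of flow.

For a rectangular channel, critical depth y_c = (q²/g)^(1/3) where q = Q/b = 16.1/4.35 = 3.701 m²/s.
So y_c = (3.701²/9.81)^(1/3) = 1.12 m.

y_c = 1.12 m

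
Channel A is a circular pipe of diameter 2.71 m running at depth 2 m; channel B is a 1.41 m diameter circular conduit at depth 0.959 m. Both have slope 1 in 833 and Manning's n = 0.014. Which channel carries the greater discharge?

channel A

Channel A: For a circular section of diameter D = 2.71 m at depth y = 2 m, the central angle is θ = 2 arccos(1 − 2y/D) = 4.134 rad. Then A = (D²/8)(θ − sin θ) = 4.564 m² and P = Dθ/2 = 5.601 m. Hydraulic radius R = A/P = 4.564/5.601 = 0.8147 m. Q_A = (1/0.014)·4.564·0.8147^(2/3)·√0.0012 = 9.852 m³/s.
Channel B: For a circular section of diameter D = 1.41 m at depth y = 0.959 m, the central angle is θ = 2 arccos(1 − 2y/D) = 3.879 rad. Then A = (D²/8)(θ − sin θ) = 1.131 m² and P = Dθ/2 = 2.735 m. Hydraulic radius R = A/P = 1.131/2.735 = 0.4136 m. Q_B = (1/0.014)·1.131·0.4136^(2/3)·√0.0012 = 1.554 m³/s.
Q_A = 9.852 m³/s vs Q_B = 1.554 m³/s, so channel A carries more.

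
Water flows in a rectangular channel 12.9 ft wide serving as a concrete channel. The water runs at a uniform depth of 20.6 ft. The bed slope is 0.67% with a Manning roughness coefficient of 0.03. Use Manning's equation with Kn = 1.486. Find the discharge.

Flow area A = b·y = 12.9 × 20.6 = 265.7 ft². Wetted perimeter P = b + 2y = 12.9 + 2×20.6 = 54.1 ft.
Hydraulic radius R = A/P = 265.7/54.1 = 4.912 ft.
Manning's equation: Q = (1.486/n) A R^(2/3) S^(1/2) = (1.486/0.03) × 265.7 × 4.912^(2/3) × 0.0067^(1/2) = 3110 ft³/s.

Q = 3110 ft³/s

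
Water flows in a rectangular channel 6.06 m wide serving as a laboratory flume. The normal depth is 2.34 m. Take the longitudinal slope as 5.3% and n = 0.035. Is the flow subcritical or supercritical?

supercritical

Flow area A = b·y = 6.06 × 2.34 = 14.18 m². Wetted perimeter P = b + 2y = 6.06 + 2×2.34 = 10.74 m.
Hydraulic radius R = A/P = 14.18/10.74 = 1.32 m.
V = (1/n) R^(2/3) √S = (1/0.035) × 1.32^(2/3) × √0.053 = 7.916 m/s. Hydraulic depth D_h = A/T = 14.18/6.06 = 2.34 m.
Froude number Fr = V/√(g·D_h) = 7.916/√(9.81×2.34) = 1.65, which is greater than 1, so the flow is supercritical.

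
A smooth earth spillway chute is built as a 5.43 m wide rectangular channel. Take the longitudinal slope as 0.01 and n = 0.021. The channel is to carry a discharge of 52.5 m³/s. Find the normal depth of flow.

y_n = 1.89 m

Manning's equation rearranged: A R^(2/3) = nQ / (1·√S) = 0.021 × 52.5 / (√0.01) = 11.03.
Trying y = 1.58 m: A R^(2/3) = 8.572 — too small.
Trying y = 1.89 m: A R^(2/3) = 11.03 — close enough.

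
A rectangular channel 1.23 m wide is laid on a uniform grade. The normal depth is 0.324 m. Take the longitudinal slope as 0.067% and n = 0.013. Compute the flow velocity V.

V = 0.708 m/s

Flow area A = b·y = 1.23 × 0.324 = 0.3985 m². Wetted perimeter P = b + 2y = 1.23 + 2×0.324 = 1.878 m.
Hydraulic radius R = A/P = 0.3985/1.878 = 0.2122 m.
From Manning's equation, V = (1/n) R^(2/3) S^(1/2) = (1/0.013) × 0.2122^(2/3) × 0.00067^(1/2) = 0.708 m/s.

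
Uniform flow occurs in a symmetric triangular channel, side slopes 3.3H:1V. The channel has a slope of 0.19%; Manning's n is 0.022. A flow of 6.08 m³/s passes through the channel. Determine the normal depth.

Manning's equation rearranged: A R^(2/3) = nQ / (1·√S) = 0.022 × 6.08 / (√0.0019) = 3.069.
At y = 1.3 m: A R^(2/3) = 4.064 — over.
At y = 0.972 m: A R^(2/3) = 1.872 — short.
At y = 1.17 m: A R^(2/3) = 3.069 — ≈ 3.069.

y_n = 1.17 m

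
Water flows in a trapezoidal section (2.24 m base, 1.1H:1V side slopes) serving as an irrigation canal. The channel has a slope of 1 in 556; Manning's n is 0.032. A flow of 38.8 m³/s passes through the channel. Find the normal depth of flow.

y_n = 3.45 m

Manning's equation rearranged: A R^(2/3) = nQ / (1·√S) = 0.032 × 38.8 / (√0.001799) = 29.28.
Try y = 2.82 m: A R^(2/3) = 19.01 — short.
Try y = 3.45 m: A R^(2/3) = 29.26 — close enough.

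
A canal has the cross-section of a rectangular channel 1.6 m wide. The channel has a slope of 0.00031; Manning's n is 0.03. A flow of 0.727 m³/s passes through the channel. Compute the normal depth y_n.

y_n = 1.25 m

Manning's equation rearranged: A R^(2/3) = nQ / (1·√S) = 0.03 × 0.727 / (√0.00031) = 1.239.
At y = 1.53 m: A R^(2/3) = 1.594 — too large.
At y = 1.25 m: A R^(2/3) = 1.239 — close enough.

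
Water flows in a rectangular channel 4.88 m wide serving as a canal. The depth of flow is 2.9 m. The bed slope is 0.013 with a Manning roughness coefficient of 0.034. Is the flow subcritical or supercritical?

subcritical

Flow area A = b·y = 4.88 × 2.9 = 14.15 m². Wetted perimeter P = b + 2y = 4.88 + 2×2.9 = 10.68 m.
Hydraulic radius R = A/P = 14.15/10.68 = 1.325 m.
V = (1/n) R^(2/3) √S = (1/0.034) × 1.325^(2/3) × √0.013 = 4.046 m/s. Hydraulic depth D_h = A/T = 14.15/4.88 = 2.9 m.
Froude number Fr = V/√(g·D_h) = 4.046/√(9.81×2.9) = 0.759, which is less than 1, so the flow is subcritical.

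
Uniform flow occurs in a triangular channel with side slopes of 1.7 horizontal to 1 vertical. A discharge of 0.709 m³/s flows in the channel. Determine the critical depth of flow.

y_c = 0.513 m

At critical depth, Q² T / (g A³) = 1, i.e. A³/T = Q²/g = 0.709²/9.81 = 0.05124.
Try y = 0.589 m: A³/T = 0.1024 — too large.
Try y = 0.349 m: A³/T = 0.007482 — too small.
Try y = 0.513 m: A³/T = 0.05134 — close enough.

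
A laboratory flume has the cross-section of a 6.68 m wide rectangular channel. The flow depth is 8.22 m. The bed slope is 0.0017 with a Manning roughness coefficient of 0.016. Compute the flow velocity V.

V = 4.59 m/s

Flow area A = b·y = 6.68 × 8.22 = 54.91 m². Wetted perimeter P = b + 2y = 6.68 + 2×8.22 = 23.12 m.
Hydraulic radius R = A/P = 54.91/23.12 = 2.375 m.
From Manning's equation, V = (1/n) R^(2/3) S^(1/2) = (1/0.016) × 2.375^(2/3) × 0.0017^(1/2) = 4.59 m/s.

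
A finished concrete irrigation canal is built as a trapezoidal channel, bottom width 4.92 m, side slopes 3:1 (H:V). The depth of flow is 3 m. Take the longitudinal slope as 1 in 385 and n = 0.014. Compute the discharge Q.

With bottom width b = 4.92 m and side slope z = 3: A = (b + zy)y = (4.92 + 3×3)×3 = 41.76 m²; P = b + 2y√(1+z²) = 4.92 + 2×3×3.162 = 23.89 m.
Hydraulic radius R = A/P = 41.76/23.89 = 1.748 m.
Manning's equation: Q = (1/n) A R^(2/3) S^(1/2) = (1/0.014) × 41.76 × 1.748^(2/3) × 0.002597^(1/2) = 221 m³/s.

Q = 221 m³/s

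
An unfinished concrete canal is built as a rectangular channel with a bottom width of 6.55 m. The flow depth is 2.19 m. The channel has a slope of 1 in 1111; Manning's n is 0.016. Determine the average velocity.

Flow area A = b·y = 6.55 × 2.19 = 14.34 m². Wetted perimeter P = b + 2y = 6.55 + 2×2.19 = 10.93 m.
Hydraulic radius R = A/P = 14.34/10.93 = 1.312 m.
From Manning's equation, V = (1/n) R^(2/3) S^(1/2) = (1/0.016) × 1.312^(2/3) × 0.0009001^(1/2) = 2.25 m/s.

V = 2.25 m/s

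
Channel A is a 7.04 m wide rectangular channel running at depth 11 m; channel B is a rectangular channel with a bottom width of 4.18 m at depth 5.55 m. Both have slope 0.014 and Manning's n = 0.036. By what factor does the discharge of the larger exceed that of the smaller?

4.86

Channel A: Flow area A = b·y = 7.04 × 11 = 77.44 m². Wetted perimeter P = b + 2y = 7.04 + 2×11 = 29.04 m. Hydraulic radius R = A/P = 77.44/29.04 = 2.667 m. Q_A = (1/0.036)·77.44·2.667^(2/3)·√0.014 = 489.4 m³/s.
Channel B: Flow area A = b·y = 4.18 × 5.55 = 23.2 m². Wetted perimeter P = b + 2y = 4.18 + 2×5.55 = 15.28 m. Hydraulic radius R = A/P = 23.2/15.28 = 1.518 m. Q_B = (1/0.036)·23.2·1.518^(2/3)·√0.014 = 100.7 m³/s.
The larger discharge is 489.4 m³/s and the smaller is 100.7 m³/s; the ratio is 4.86.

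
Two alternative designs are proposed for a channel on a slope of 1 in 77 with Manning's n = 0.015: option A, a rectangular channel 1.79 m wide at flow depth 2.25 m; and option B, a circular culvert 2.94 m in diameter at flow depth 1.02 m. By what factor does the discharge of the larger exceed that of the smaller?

2.09

Channel A: Flow area A = b·y = 1.79 × 2.25 = 4.027 m². Wetted perimeter P = b + 2y = 1.79 + 2×2.25 = 6.29 m. Hydraulic radius R = A/P = 4.027/6.29 = 0.6403 m. Q_A = (1/0.015)·4.027·0.6403^(2/3)·√0.01299 = 22.73 m³/s.
Channel B: For a circular section of diameter D = 2.94 m at depth y = 1.02 m, the central angle is θ = 2 arccos(1 − 2y/D) = 2.519 rad. Then A = (D²/8)(θ − sin θ) = 2.092 m² and P = Dθ/2 = 3.703 m. Hydraulic radius R = A/P = 2.092/3.703 = 0.565 m. Q_B = (1/0.015)·2.092·0.565^(2/3)·√0.01299 = 10.86 m³/s.
The larger discharge is 22.73 m³/s and the smaller is 10.86 m³/s; the ratio is 2.09.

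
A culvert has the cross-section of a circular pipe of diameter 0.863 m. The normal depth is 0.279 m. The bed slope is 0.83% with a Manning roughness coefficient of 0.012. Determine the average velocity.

V = 2.21 m/s

For a circular section of diameter D = 0.863 m at depth y = 0.279 m, the central angle is θ = 2 arccos(1 − 2y/D) = 2.419 rad. Then A = (D²/8)(θ − sin θ) = 0.1637 m² and P = Dθ/2 = 1.044 m.
Hydraulic radius R = A/P = 0.1637/1.044 = 0.1568 m.
From Manning's equation, V = (1/n) R^(2/3) S^(1/2) = (1/0.012) × 0.1568^(2/3) × 0.0083^(1/2) = 2.21 m/s.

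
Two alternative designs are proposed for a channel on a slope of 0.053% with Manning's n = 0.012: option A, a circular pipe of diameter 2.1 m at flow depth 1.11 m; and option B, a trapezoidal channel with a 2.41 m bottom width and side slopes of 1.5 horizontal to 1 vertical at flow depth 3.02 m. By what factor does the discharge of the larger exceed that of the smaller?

22.9

Channel A: For a circular section of diameter D = 2.1 m at depth y = 1.11 m, the central angle is θ = 2 arccos(1 − 2y/D) = 3.256 rad. Then A = (D²/8)(θ − sin θ) = 1.858 m² and P = Dθ/2 = 3.419 m. Hydraulic radius R = A/P = 1.858/3.419 = 0.5434 m. Q_A = (1/0.012)·1.858·0.5434^(2/3)·√0.00053 = 2.373 m³/s.
Channel B: With bottom width b = 2.41 m and side slope z = 1.5: A = (b + zy)y = (2.41 + 1.5×3.02)×3.02 = 20.96 m²; P = b + 2y√(1+z²) = 2.41 + 2×3.02×1.803 = 13.3 m. Hydraulic radius R = A/P = 20.96/13.3 = 1.576 m. Q_B = (1/0.012)·20.96·1.576^(2/3)·√0.00053 = 54.45 m³/s.
The larger discharge is 54.45 m³/s and the smaller is 2.373 m³/s; the ratio is 22.9.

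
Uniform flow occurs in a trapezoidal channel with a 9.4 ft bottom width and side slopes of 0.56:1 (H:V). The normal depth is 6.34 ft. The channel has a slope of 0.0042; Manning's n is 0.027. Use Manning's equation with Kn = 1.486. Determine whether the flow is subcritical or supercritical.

With bottom width b = 9.4 ft and side slope z = 0.56: A = (b + zy)y = (9.4 + 0.56×6.34)×6.34 = 82.11 ft²; P = b + 2y√(1+z²) = 9.4 + 2×6.34×1.146 = 23.93 ft.
Hydraulic radius R = A/P = 82.11/23.93 = 3.431 ft.
V = (1.486/n) R^(2/3) √S = (1.486/0.027) × 3.431^(2/3) × √0.0042 = 8.113 ft/s. Hydraulic depth D_h = A/T = 82.11/16.5 = 4.976 ft.
Froude number Fr = V/√(g·D_h) = 8.113/√(32.2×4.976) = 0.641, which is less than 1, so the flow is subcritical.

subcritical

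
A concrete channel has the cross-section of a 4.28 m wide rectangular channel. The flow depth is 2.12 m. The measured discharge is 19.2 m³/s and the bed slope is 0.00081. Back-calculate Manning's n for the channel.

n = 0.014

Flow area A = b·y = 4.28 × 2.12 = 9.074 m². Wetted perimeter P = b + 2y = 4.28 + 2×2.12 = 8.52 m.
Hydraulic radius R = A/P = 9.074/8.52 = 1.065 m.
Rearranging Manning's equation: n = (1/Q) A R^(2/3) S^(1/2) = (1/19.2) × 9.074 × 1.065^(2/3) × √0.00081 = 0.014.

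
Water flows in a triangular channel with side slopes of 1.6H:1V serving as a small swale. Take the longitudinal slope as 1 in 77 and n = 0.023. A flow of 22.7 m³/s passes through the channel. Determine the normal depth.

Manning's equation rearranged: A R^(2/3) = nQ / (1·√S) = 0.023 × 22.7 / (√0.01299) = 4.581.
At y = 2.31 m: A R^(2/3) = 8.42 — high.
At y = 1.36 m: A R^(2/3) = 2.05 — low.
At y = 1.84 m: A R^(2/3) = 4.591 — close enough.

y_n = 1.84 m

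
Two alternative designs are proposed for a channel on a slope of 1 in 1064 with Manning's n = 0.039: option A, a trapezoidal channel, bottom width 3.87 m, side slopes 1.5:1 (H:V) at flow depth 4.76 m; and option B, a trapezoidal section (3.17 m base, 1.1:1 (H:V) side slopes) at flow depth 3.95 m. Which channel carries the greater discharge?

Channel A: With bottom width b = 3.87 m and side slope z = 1.5: A = (b + zy)y = (3.87 + 1.5×4.76)×4.76 = 52.41 m²; P = b + 2y√(1+z²) = 3.87 + 2×4.76×1.803 = 21.03 m. Hydraulic radius R = A/P = 52.41/21.03 = 2.492 m. Q_A = (1/0.039)·52.41·2.492^(2/3)·√0.0009398 = 75.72 m³/s.
Channel B: With bottom width b = 3.17 m and side slope z = 1.1: A = (b + zy)y = (3.17 + 1.1×3.95)×3.95 = 29.68 m²; P = b + 2y√(1+z²) = 3.17 + 2×3.95×1.487 = 14.91 m. Hydraulic radius R = A/P = 29.68/14.91 = 1.99 m. Q_B = (1/0.039)·29.68·1.99^(2/3)·√0.0009398 = 36.92 m³/s.
Q_A = 75.72 m³/s vs Q_B = 36.92 m³/s, so channel A carries more.

channel A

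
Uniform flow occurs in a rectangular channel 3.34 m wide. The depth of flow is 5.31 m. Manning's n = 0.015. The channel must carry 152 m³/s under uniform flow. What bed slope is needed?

Flow area A = b·y = 3.34 × 5.31 = 17.74 m². Wetted perimeter P = b + 2y = 3.34 + 2×5.31 = 13.96 m.
Hydraulic radius R = A/P = 17.74/13.96 = 1.27 m.
From Manning's equation, S = [nQ / (1 A R^(2/3))]² = [0.015 × 152 / (1 × 17.74 × 1.27^(2/3))]² = 0.012.

S = 0.012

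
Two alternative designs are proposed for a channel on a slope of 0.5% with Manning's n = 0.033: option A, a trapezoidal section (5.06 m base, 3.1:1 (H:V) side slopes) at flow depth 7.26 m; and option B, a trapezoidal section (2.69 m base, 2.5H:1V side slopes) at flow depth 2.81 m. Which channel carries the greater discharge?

channel A

Channel A: With bottom width b = 5.06 m and side slope z = 3.1: A = (b + zy)y = (5.06 + 3.1×7.26)×7.26 = 200.1 m²; P = b + 2y√(1+z²) = 5.06 + 2×7.26×3.257 = 52.36 m. Hydraulic radius R = A/P = 200.1/52.36 = 3.822 m. Q_A = (1/0.033)·200.1·3.822^(2/3)·√0.005 = 1048 m³/s.
Channel B: With bottom width b = 2.69 m and side slope z = 2.5: A = (b + zy)y = (2.69 + 2.5×2.81)×2.81 = 27.3 m²; P = b + 2y√(1+z²) = 2.69 + 2×2.81×2.693 = 17.82 m. Hydraulic radius R = A/P = 27.3/17.82 = 1.532 m. Q_B = (1/0.033)·27.3·1.532^(2/3)·√0.005 = 77.73 m³/s.
Q_A = 1048 m³/s vs Q_B = 77.73 m³/s, so channel A carries more.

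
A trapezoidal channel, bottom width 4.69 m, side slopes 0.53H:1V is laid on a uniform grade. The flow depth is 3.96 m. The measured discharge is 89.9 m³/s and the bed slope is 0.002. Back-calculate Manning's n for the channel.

With bottom width b = 4.69 m and side slope z = 0.53: A = (b + zy)y = (4.69 + 0.53×3.96)×3.96 = 26.88 m²; P = b + 2y√(1+z²) = 4.69 + 2×3.96×1.132 = 13.65 m.
Hydraulic radius R = A/P = 26.88/13.65 = 1.969 m.
Rearranging Manning's equation: n = (1/Q) A R^(2/3) S^(1/2) = (1/89.9) × 26.88 × 1.969^(2/3) × √0.002 = 0.021.

n = 0.021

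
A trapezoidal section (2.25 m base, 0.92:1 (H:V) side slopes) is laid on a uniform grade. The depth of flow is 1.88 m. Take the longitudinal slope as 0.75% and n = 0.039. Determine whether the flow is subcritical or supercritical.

With bottom width b = 2.25 m and side slope z = 0.92: A = (b + zy)y = (2.25 + 0.92×1.88)×1.88 = 7.482 m²; P = b + 2y√(1+z²) = 2.25 + 2×1.88×1.359 = 7.359 m.
Hydraulic radius R = A/P = 7.482/7.359 = 1.017 m.
V = (1/n) R^(2/3) √S = (1/0.039) × 1.017^(2/3) × √0.0075 = 2.245 m/s. Hydraulic depth D_h = A/T = 7.482/5.709 = 1.31 m.
Froude number Fr = V/√(g·D_h) = 2.245/√(9.81×1.31) = 0.626, which is less than 1, so the flow is subcritical.

subcritical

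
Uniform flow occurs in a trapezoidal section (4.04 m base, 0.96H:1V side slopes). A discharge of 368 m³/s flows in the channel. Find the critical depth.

y_c = 6.08 m

At critical depth, Q² T / (g A³) = 1, i.e. A³/T = Q²/g = 368²/9.81 = 13800.
Trying y = 7.36 m: A³/T = 30050 — too large.
Trying y = 4.19 m: A³/T = 3190 — too small.
Trying y = 6.08 m: A³/T = 13780 — matches.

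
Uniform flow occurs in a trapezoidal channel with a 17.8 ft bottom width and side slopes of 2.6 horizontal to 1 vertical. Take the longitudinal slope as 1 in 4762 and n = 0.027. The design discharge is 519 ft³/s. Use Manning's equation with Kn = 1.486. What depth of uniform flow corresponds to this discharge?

Manning's equation rearranged: A R^(2/3) = nQ / (1.486·√S) = 0.027 × 519 / (1.486 × √0.00021) = 650.7.
Trying y = 8.13 ft: A R^(2/3) = 927.8 — too large.
Trying y = 5.01 ft: A R^(2/3) = 347.7 — too small.
Trying y = 6.85 ft: A R^(2/3) = 650.9 — ≈ 650.7.

y_n = 6.85 ft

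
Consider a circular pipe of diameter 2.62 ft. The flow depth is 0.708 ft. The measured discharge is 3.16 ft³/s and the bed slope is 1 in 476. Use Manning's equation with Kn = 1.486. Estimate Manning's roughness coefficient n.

For a circular section of diameter D = 2.62 ft at depth y = 0.708 ft, the central angle is θ = 2 arccos(1 − 2y/D) = 2.187 rad. Then A = (D²/8)(θ − sin θ) = 1.176 ft² and P = Dθ/2 = 2.864 ft.
Hydraulic radius R = A/P = 1.176/2.864 = 0.4105 ft.
Rearranging Manning's equation: n = (1.486/Q) A R^(2/3) S^(1/2) = (1.486/3.16) × 1.176 × 0.4105^(2/3) × √0.002101 = 0.014.

n = 0.014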